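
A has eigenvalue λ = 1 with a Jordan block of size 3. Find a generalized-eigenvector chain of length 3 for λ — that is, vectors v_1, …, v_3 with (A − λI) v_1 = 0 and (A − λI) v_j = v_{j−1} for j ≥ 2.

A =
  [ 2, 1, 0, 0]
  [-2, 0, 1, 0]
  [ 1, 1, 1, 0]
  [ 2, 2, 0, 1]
A Jordan chain for λ = 1 of length 3:
v_1 = (-1, 1, -1, -2)ᵀ
v_2 = (1, -2, 1, 2)ᵀ
v_3 = (1, 0, 0, 0)ᵀ

Let N = A − (1)·I. We want v_3 with N^3 v_3 = 0 but N^2 v_3 ≠ 0; then v_{j-1} := N · v_j for j = 3, …, 2.

Pick v_3 = (1, 0, 0, 0)ᵀ.
Then v_2 = N · v_3 = (1, -2, 1, 2)ᵀ.
Then v_1 = N · v_2 = (-1, 1, -1, -2)ᵀ.

Sanity check: (A − (1)·I) v_1 = (0, 0, 0, 0)ᵀ = 0. ✓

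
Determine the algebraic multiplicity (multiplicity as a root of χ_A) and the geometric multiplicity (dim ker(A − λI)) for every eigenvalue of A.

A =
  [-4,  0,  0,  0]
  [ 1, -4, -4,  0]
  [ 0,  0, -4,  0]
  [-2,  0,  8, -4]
λ = -4: alg = 4, geom = 3

Step 1 — factor the characteristic polynomial to read off the algebraic multiplicities:
  χ_A(x) = (x + 4)^4

Step 2 — compute geometric multiplicities via the rank-nullity identity g(λ) = n − rank(A − λI):
  rank(A − (-4)·I) = 1, so dim ker(A − (-4)·I) = n − 1 = 3

Summary:
  λ = -4: algebraic multiplicity = 4, geometric multiplicity = 3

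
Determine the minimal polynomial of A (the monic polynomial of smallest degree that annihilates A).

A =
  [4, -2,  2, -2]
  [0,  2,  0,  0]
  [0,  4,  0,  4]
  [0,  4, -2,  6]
x^2 - 6*x + 8

The characteristic polynomial is χ_A(x) = (x - 4)^2*(x - 2)^2, so the eigenvalues are known. The minimal polynomial is
  m_A(x) = Π_λ (x − λ)^{k_λ}
where k_λ is the size of the *largest* Jordan block for λ (equivalently, the smallest k with (A − λI)^k v = 0 for every generalised eigenvector v of λ).

  λ = 2: largest Jordan block has size 1, contributing (x − 2)
  λ = 4: largest Jordan block has size 1, contributing (x − 4)

So m_A(x) = (x - 4)*(x - 2) = x^2 - 6*x + 8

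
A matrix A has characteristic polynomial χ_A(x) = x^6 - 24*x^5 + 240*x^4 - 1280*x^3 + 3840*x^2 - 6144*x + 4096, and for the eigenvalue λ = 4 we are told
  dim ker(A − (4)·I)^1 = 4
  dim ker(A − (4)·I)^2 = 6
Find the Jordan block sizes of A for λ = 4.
Block sizes for λ = 4: [2, 2, 1, 1]

From the dimensions of kernels of powers, the number of Jordan blocks of size at least j is d_j − d_{j−1} where d_j = dim ker(N^j) (with d_0 = 0). Computing the differences gives [4, 2].
The number of blocks of size exactly k is (#blocks of size ≥ k) − (#blocks of size ≥ k + 1), so the partition is: 2 block(s) of size 1, 2 block(s) of size 2.
In nonincreasing order the block sizes are [2, 2, 1, 1].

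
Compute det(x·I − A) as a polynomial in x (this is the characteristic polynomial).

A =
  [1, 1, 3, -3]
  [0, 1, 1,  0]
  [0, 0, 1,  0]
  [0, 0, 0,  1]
x^4 - 4*x^3 + 6*x^2 - 4*x + 1

Expanding det(x·I − A) (e.g. by cofactor expansion or by noting that A is similar to its Jordan form J, which has the same characteristic polynomial as A) gives
  χ_A(x) = x^4 - 4*x^3 + 6*x^2 - 4*x + 1
which factors as (x - 1)^4. The eigenvalues (with algebraic multiplicities) are λ = 1 with multiplicity 4.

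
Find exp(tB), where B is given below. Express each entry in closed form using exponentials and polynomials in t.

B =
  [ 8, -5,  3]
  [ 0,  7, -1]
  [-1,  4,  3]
e^{tB} =
  [t^2*exp(6*t)/2 + 2*t*exp(6*t) + exp(6*t), -3*t^2*exp(6*t)/2 - 5*t*exp(6*t), t^2*exp(6*t) + 3*t*exp(6*t)]
  [t^2*exp(6*t)/2, -3*t^2*exp(6*t)/2 + t*exp(6*t) + exp(6*t), t^2*exp(6*t) - t*exp(6*t)]
  [t^2*exp(6*t)/2 - t*exp(6*t), -3*t^2*exp(6*t)/2 + 4*t*exp(6*t), t^2*exp(6*t) - 3*t*exp(6*t) + exp(6*t)]

Strategy: write B = P · J · P⁻¹ where J is a Jordan canonical form, so e^{tB} = P · e^{tJ} · P⁻¹, and e^{tJ} can be computed block-by-block.

B has Jordan form
J =
  [6, 1, 0]
  [0, 6, 1]
  [0, 0, 6]
(up to reordering of blocks).

Per-block formulas:
  For a 3×3 Jordan block J_3(6): exp(t · J_3(6)) = e^(6t)·(I + t·N + (t^2/2)·N^2), where N is the 3×3 nilpotent shift.

After assembling e^{tJ} and conjugating by P, we get:

e^{tB} =
  [t^2*exp(6*t)/2 + 2*t*exp(6*t) + exp(6*t), -3*t^2*exp(6*t)/2 - 5*t*exp(6*t), t^2*exp(6*t) + 3*t*exp(6*t)]
  [t^2*exp(6*t)/2, -3*t^2*exp(6*t)/2 + t*exp(6*t) + exp(6*t), t^2*exp(6*t) - t*exp(6*t)]
  [t^2*exp(6*t)/2 - t*exp(6*t), -3*t^2*exp(6*t)/2 + 4*t*exp(6*t), t^2*exp(6*t) - 3*t*exp(6*t) + exp(6*t)]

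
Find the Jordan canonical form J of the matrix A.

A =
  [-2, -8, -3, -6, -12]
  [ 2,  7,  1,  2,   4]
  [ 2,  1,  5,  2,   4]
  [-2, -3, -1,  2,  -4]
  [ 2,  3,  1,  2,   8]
J_3(4) ⊕ J_1(4) ⊕ J_1(4)

The characteristic polynomial is
  det(x·I − A) = x^5 - 20*x^4 + 160*x^3 - 640*x^2 + 1280*x - 1024 = (x - 4)^5

Eigenvalues and multiplicities (the geometric multiplicity of λ is n − rank(A − λI), which equals the number of Jordan blocks for λ):
  λ = 4: algebraic multiplicity = 5, geometric multiplicity = 3

Determining the block sizes for each eigenvalue:
  λ = 4: with am = 5 and gm = 3, the partition is not yet determined (e.g. several partitions of 5 into 3 parts exist). Let N = A − (4)·I. Computing rank(N^1) = 2, rank(N^2) = 1, rank(N^3) = 0; the number of blocks of size ≥ j is rank(N^{j−1}) − rank(N^j), giving [3, 1, 1]. So we have 1 block(s) of size 3, 2 block(s) of size 1 → block sizes [3, 1, 1]

Assembling the blocks gives a Jordan form
J =
  [4, 1, 0, 0, 0]
  [0, 4, 1, 0, 0]
  [0, 0, 4, 0, 0]
  [0, 0, 0, 4, 0]
  [0, 0, 0, 0, 4]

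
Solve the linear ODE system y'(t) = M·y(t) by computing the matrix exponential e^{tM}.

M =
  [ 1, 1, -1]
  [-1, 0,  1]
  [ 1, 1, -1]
e^{tM} =
  [-t^2/2 + t + 1, t, t^2/2 - t]
  [-t, 1, t]
  [-t^2/2 + t, t, t^2/2 - t + 1]

Strategy: write M = P · J · P⁻¹ where J is a Jordan canonical form, so e^{tM} = P · e^{tJ} · P⁻¹, and e^{tJ} can be computed block-by-block.

M has Jordan form
J =
  [0, 1, 0]
  [0, 0, 1]
  [0, 0, 0]
(up to reordering of blocks).

Per-block formulas:
  For a 3×3 Jordan block J_3(0): exp(t · J_3(0)) = e^(0t)·(I + t·N + (t^2/2)·N^2), where N is the 3×3 nilpotent shift.

After assembling e^{tJ} and conjugating by P, we get:

e^{tM} =
  [-t^2/2 + t + 1, t, t^2/2 - t]
  [-t, 1, t]
  [-t^2/2 + t, t, t^2/2 - t + 1]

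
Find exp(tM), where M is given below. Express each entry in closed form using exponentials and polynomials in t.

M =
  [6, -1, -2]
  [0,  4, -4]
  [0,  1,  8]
e^{tM} =
  [exp(6*t), -t*exp(6*t), -2*t*exp(6*t)]
  [0, -2*t*exp(6*t) + exp(6*t), -4*t*exp(6*t)]
  [0, t*exp(6*t), 2*t*exp(6*t) + exp(6*t)]

Strategy: write M = P · J · P⁻¹ where J is a Jordan canonical form, so e^{tM} = P · e^{tJ} · P⁻¹, and e^{tJ} can be computed block-by-block.

M has Jordan form
J =
  [6, 1, 0]
  [0, 6, 0]
  [0, 0, 6]
(up to reordering of blocks).

Per-block formulas:
  For a 2×2 Jordan block J_2(6): exp(t · J_2(6)) = e^(6t)·(I + t·N), where N is the 2×2 nilpotent shift.
  For a 1×1 block at λ = 6: exp(t · [6]) = [e^(6t)].

After assembling e^{tJ} and conjugating by P, we get:

e^{tM} =
  [exp(6*t), -t*exp(6*t), -2*t*exp(6*t)]
  [0, -2*t*exp(6*t) + exp(6*t), -4*t*exp(6*t)]
  [0, t*exp(6*t), 2*t*exp(6*t) + exp(6*t)]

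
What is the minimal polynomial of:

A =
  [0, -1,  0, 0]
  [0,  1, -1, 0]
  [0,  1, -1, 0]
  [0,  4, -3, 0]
x^3

The characteristic polynomial is χ_A(x) = x^4, so the eigenvalues are known. The minimal polynomial is
  m_A(x) = Π_λ (x − λ)^{k_λ}
where k_λ is the size of the *largest* Jordan block for λ (equivalently, the smallest k with (A − λI)^k v = 0 for every generalised eigenvector v of λ).

  λ = 0: largest Jordan block has size 3, contributing (x − 0)^3

So m_A(x) = x^3 = x^3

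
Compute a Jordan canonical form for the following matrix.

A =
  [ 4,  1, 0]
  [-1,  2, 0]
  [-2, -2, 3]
J_2(3) ⊕ J_1(3)

The characteristic polynomial is
  det(x·I − A) = x^3 - 9*x^2 + 27*x - 27 = (x - 3)^3

Eigenvalues and multiplicities (the geometric multiplicity of λ is n − rank(A − λI), which equals the number of Jordan blocks for λ):
  λ = 3: algebraic multiplicity = 3, geometric multiplicity = 2

Determining the block sizes for each eigenvalue:
  λ = 3: 2 blocks summing to 3 forces exactly one block of size 2 and the rest size 1 → block sizes [2, 1]

Assembling the blocks gives a Jordan form
J =
  [3, 1, 0]
  [0, 3, 0]
  [0, 0, 3]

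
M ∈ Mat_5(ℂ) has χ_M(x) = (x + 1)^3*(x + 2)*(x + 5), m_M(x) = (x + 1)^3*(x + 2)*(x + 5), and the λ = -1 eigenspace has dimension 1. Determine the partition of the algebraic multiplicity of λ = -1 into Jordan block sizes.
Block sizes for λ = -1: [3]

Step 1 — from the characteristic polynomial, algebraic multiplicity of λ = -1 is 3. From dim ker(M − (-1)·I) = 1, there are exactly 1 Jordan blocks for λ = -1.
Step 2 — from the minimal polynomial, the factor (x + 1)^3 tells us the largest block for λ = -1 has size 3.
Step 3 — with total size 3, 1 blocks, and largest block 3, the block sizes (in nonincreasing order) are [3].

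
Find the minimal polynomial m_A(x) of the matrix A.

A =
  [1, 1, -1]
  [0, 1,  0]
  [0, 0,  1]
x^2 - 2*x + 1

The characteristic polynomial is χ_A(x) = (x - 1)^3, so the eigenvalues are known. The minimal polynomial is
  m_A(x) = Π_λ (x − λ)^{k_λ}
where k_λ is the size of the *largest* Jordan block for λ (equivalently, the smallest k with (A − λI)^k v = 0 for every generalised eigenvector v of λ).

  λ = 1: largest Jordan block has size 2, contributing (x − 1)^2

So m_A(x) = (x - 1)^2 = x^2 - 2*x + 1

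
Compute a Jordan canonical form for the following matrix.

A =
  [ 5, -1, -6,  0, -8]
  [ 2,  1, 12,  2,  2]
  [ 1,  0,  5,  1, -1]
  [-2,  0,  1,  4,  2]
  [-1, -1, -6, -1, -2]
J_2(-1) ⊕ J_3(5)

The characteristic polynomial is
  det(x·I − A) = x^5 - 13*x^4 + 46*x^3 + 10*x^2 - 175*x - 125 = (x - 5)^3*(x + 1)^2

Eigenvalues and multiplicities (the geometric multiplicity of λ is n − rank(A − λI), which equals the number of Jordan blocks for λ):
  λ = -1: algebraic multiplicity = 2, geometric multiplicity = 1
  λ = 5: algebraic multiplicity = 3, geometric multiplicity = 1

Determining the block sizes for each eigenvalue:
  λ = -1: one block (gm = 1), so the single block has size am = 2 → block sizes [2]
  λ = 5: one block (gm = 1), so the single block has size am = 3 → block sizes [3]

Assembling the blocks gives a Jordan form
J =
  [-1,  1, 0, 0, 0]
  [ 0, -1, 0, 0, 0]
  [ 0,  0, 5, 1, 0]
  [ 0,  0, 0, 5, 1]
  [ 0,  0, 0, 0, 5]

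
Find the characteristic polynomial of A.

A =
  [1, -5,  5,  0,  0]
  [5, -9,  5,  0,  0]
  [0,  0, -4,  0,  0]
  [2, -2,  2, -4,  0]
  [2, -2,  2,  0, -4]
x^5 + 20*x^4 + 160*x^3 + 640*x^2 + 1280*x + 1024

Expanding det(x·I − A) (e.g. by cofactor expansion or by noting that A is similar to its Jordan form J, which has the same characteristic polynomial as A) gives
  χ_A(x) = x^5 + 20*x^4 + 160*x^3 + 640*x^2 + 1280*x + 1024
which factors as (x + 4)^5. The eigenvalues (with algebraic multiplicities) are λ = -4 with multiplicity 5.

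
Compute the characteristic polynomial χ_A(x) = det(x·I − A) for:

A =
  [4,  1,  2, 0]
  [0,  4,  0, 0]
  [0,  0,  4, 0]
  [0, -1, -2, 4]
x^4 - 16*x^3 + 96*x^2 - 256*x + 256

Expanding det(x·I − A) (e.g. by cofactor expansion or by noting that A is similar to its Jordan form J, which has the same characteristic polynomial as A) gives
  χ_A(x) = x^4 - 16*x^3 + 96*x^2 - 256*x + 256
which factors as (x - 4)^4. The eigenvalues (with algebraic multiplicities) are λ = 4 with multiplicity 4.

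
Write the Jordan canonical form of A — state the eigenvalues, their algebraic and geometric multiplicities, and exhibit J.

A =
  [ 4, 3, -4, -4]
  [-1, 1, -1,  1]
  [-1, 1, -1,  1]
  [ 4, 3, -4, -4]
J_3(0) ⊕ J_1(0)

The characteristic polynomial is
  det(x·I − A) = x^4

Eigenvalues and multiplicities (the geometric multiplicity of λ is n − rank(A − λI), which equals the number of Jordan blocks for λ):
  λ = 0: algebraic multiplicity = 4, geometric multiplicity = 2

Determining the block sizes for each eigenvalue:
  λ = 0: with am = 4 and gm = 2, the partition is not yet determined (e.g. several partitions of 4 into 2 parts exist). Let N = A − (0)·I. Computing rank(N^1) = 2, rank(N^2) = 1, rank(N^3) = 0; the number of blocks of size ≥ j is rank(N^{j−1}) − rank(N^j), giving [2, 1, 1]. So we have 1 block(s) of size 3, 1 block(s) of size 1 → block sizes [3, 1]

Assembling the blocks gives a Jordan form
J =
  [0, 1, 0, 0]
  [0, 0, 1, 0]
  [0, 0, 0, 0]
  [0, 0, 0, 0]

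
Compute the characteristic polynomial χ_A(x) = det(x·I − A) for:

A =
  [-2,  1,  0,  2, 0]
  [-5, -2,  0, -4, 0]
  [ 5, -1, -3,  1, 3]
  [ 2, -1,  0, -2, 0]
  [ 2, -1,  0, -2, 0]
x^5 + 9*x^4 + 27*x^3 + 27*x^2

Expanding det(x·I − A) (e.g. by cofactor expansion or by noting that A is similar to its Jordan form J, which has the same characteristic polynomial as A) gives
  χ_A(x) = x^5 + 9*x^4 + 27*x^3 + 27*x^2
which factors as x^2*(x + 3)^3. The eigenvalues (with algebraic multiplicities) are λ = -3 with multiplicity 3, λ = 0 with multiplicity 2.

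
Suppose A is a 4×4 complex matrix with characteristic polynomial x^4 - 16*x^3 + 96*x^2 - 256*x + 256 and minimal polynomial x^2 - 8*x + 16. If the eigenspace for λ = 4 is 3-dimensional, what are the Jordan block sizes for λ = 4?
Block sizes for λ = 4: [2, 1, 1]

Step 1 — from the characteristic polynomial, algebraic multiplicity of λ = 4 is 4. From dim ker(A − (4)·I) = 3, there are exactly 3 Jordan blocks for λ = 4.
Step 2 — from the minimal polynomial, the factor (x − 4)^2 tells us the largest block for λ = 4 has size 2.
Step 3 — with total size 4, 3 blocks, and largest block 2, the block sizes (in nonincreasing order) are [2, 1, 1].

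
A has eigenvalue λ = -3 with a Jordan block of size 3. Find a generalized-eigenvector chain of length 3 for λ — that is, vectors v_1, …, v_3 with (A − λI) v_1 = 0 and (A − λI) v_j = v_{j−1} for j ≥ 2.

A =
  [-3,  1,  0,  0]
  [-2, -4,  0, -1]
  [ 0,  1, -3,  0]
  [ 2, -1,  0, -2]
A Jordan chain for λ = -3 of length 3:
v_1 = (-2, 0, -2, 4)ᵀ
v_2 = (0, -2, 0, 2)ᵀ
v_3 = (1, 0, 0, 0)ᵀ

Let N = A − (-3)·I. We want v_3 with N^3 v_3 = 0 but N^2 v_3 ≠ 0; then v_{j-1} := N · v_j for j = 3, …, 2.

Pick v_3 = (1, 0, 0, 0)ᵀ.
Then v_2 = N · v_3 = (0, -2, 0, 2)ᵀ.
Then v_1 = N · v_2 = (-2, 0, -2, 4)ᵀ.

Sanity check: (A − (-3)·I) v_1 = (0, 0, 0, 0)ᵀ = 0. ✓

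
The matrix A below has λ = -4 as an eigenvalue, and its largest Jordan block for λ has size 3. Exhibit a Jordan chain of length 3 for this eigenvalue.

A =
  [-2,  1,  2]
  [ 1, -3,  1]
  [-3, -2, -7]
A Jordan chain for λ = -4 of length 3:
v_1 = (-1, 0, 1)ᵀ
v_2 = (2, 1, -3)ᵀ
v_3 = (1, 0, 0)ᵀ

Let N = A − (-4)·I. We want v_3 with N^3 v_3 = 0 but N^2 v_3 ≠ 0; then v_{j-1} := N · v_j for j = 3, …, 2.

Pick v_3 = (1, 0, 0)ᵀ.
Then v_2 = N · v_3 = (2, 1, -3)ᵀ.
Then v_1 = N · v_2 = (-1, 0, 1)ᵀ.

Sanity check: (A − (-4)·I) v_1 = (0, 0, 0)ᵀ = 0. ✓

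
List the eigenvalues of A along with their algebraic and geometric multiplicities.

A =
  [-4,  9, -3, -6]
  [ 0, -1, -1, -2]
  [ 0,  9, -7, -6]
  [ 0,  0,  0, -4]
λ = -4: alg = 4, geom = 3

Step 1 — factor the characteristic polynomial to read off the algebraic multiplicities:
  χ_A(x) = (x + 4)^4

Step 2 — compute geometric multiplicities via the rank-nullity identity g(λ) = n − rank(A − λI):
  rank(A − (-4)·I) = 1, so dim ker(A − (-4)·I) = n − 1 = 3

Summary:
  λ = -4: algebraic multiplicity = 4, geometric multiplicity = 3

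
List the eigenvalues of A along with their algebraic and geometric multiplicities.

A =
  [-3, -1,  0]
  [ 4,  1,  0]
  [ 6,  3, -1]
λ = -1: alg = 3, geom = 2

Step 1 — factor the characteristic polynomial to read off the algebraic multiplicities:
  χ_A(x) = (x + 1)^3

Step 2 — compute geometric multiplicities via the rank-nullity identity g(λ) = n − rank(A − λI):
  rank(A − (-1)·I) = 1, so dim ker(A − (-1)·I) = n − 1 = 2

Summary:
  λ = -1: algebraic multiplicity = 3, geometric multiplicity = 2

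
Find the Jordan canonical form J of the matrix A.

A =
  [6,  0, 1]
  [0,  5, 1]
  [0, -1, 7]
J_3(6)

The characteristic polynomial is
  det(x·I − A) = x^3 - 18*x^2 + 108*x - 216 = (x - 6)^3

Eigenvalues and multiplicities (the geometric multiplicity of λ is n − rank(A − λI), which equals the number of Jordan blocks for λ):
  λ = 6: algebraic multiplicity = 3, geometric multiplicity = 1

Determining the block sizes for each eigenvalue:
  λ = 6: one block (gm = 1), so the single block has size am = 3 → block sizes [3]

Assembling the blocks gives a Jordan form
J =
  [6, 1, 0]
  [0, 6, 1]
  [0, 0, 6]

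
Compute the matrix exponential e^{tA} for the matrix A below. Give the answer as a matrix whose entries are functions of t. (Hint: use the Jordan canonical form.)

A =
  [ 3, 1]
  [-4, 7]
e^{tA} =
  [-2*t*exp(5*t) + exp(5*t), t*exp(5*t)]
  [-4*t*exp(5*t), 2*t*exp(5*t) + exp(5*t)]

Strategy: write A = P · J · P⁻¹ where J is a Jordan canonical form, so e^{tA} = P · e^{tJ} · P⁻¹, and e^{tJ} can be computed block-by-block.

A has Jordan form
J =
  [5, 1]
  [0, 5]
(up to reordering of blocks).

Per-block formulas:
  For a 2×2 Jordan block J_2(5): exp(t · J_2(5)) = e^(5t)·(I + t·N), where N is the 2×2 nilpotent shift.

After assembling e^{tJ} and conjugating by P, we get:

e^{tA} =
  [-2*t*exp(5*t) + exp(5*t), t*exp(5*t)]
  [-4*t*exp(5*t), 2*t*exp(5*t) + exp(5*t)]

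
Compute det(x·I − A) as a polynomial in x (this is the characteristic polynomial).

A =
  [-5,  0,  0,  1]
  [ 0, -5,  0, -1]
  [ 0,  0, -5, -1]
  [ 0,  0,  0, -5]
x^4 + 20*x^3 + 150*x^2 + 500*x + 625

Expanding det(x·I − A) (e.g. by cofactor expansion or by noting that A is similar to its Jordan form J, which has the same characteristic polynomial as A) gives
  χ_A(x) = x^4 + 20*x^3 + 150*x^2 + 500*x + 625
which factors as (x + 5)^4. The eigenvalues (with algebraic multiplicities) are λ = -5 with multiplicity 4.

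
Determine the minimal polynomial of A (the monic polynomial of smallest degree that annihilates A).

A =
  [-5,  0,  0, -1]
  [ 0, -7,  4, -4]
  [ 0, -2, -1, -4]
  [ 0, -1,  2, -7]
x^3 + 15*x^2 + 75*x + 125

The characteristic polynomial is χ_A(x) = (x + 5)^4, so the eigenvalues are known. The minimal polynomial is
  m_A(x) = Π_λ (x − λ)^{k_λ}
where k_λ is the size of the *largest* Jordan block for λ (equivalently, the smallest k with (A − λI)^k v = 0 for every generalised eigenvector v of λ).

  λ = -5: largest Jordan block has size 3, contributing (x + 5)^3

So m_A(x) = (x + 5)^3 = x^3 + 15*x^2 + 75*x + 125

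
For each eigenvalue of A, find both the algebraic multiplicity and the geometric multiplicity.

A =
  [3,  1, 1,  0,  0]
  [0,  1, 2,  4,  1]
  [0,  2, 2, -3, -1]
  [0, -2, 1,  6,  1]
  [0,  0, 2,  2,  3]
λ = 3: alg = 5, geom = 2

Step 1 — factor the characteristic polynomial to read off the algebraic multiplicities:
  χ_A(x) = (x - 3)^5

Step 2 — compute geometric multiplicities via the rank-nullity identity g(λ) = n − rank(A − λI):
  rank(A − (3)·I) = 3, so dim ker(A − (3)·I) = n − 3 = 2

Summary:
  λ = 3: algebraic multiplicity = 5, geometric multiplicity = 2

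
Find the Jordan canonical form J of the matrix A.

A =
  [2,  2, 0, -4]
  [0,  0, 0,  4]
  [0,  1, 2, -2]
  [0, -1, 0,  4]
J_2(2) ⊕ J_1(2) ⊕ J_1(2)

The characteristic polynomial is
  det(x·I − A) = x^4 - 8*x^3 + 24*x^2 - 32*x + 16 = (x - 2)^4

Eigenvalues and multiplicities (the geometric multiplicity of λ is n − rank(A − λI), which equals the number of Jordan blocks for λ):
  λ = 2: algebraic multiplicity = 4, geometric multiplicity = 3

Determining the block sizes for each eigenvalue:
  λ = 2: 3 blocks summing to 4 forces exactly one block of size 2 and the rest size 1 → block sizes [2, 1, 1]

Assembling the blocks gives a Jordan form
J =
  [2, 1, 0, 0]
  [0, 2, 0, 0]
  [0, 0, 2, 0]
  [0, 0, 0, 2]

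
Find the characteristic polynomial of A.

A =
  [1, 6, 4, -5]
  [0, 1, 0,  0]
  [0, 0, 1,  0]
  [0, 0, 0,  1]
x^4 - 4*x^3 + 6*x^2 - 4*x + 1

Expanding det(x·I − A) (e.g. by cofactor expansion or by noting that A is similar to its Jordan form J, which has the same characteristic polynomial as A) gives
  χ_A(x) = x^4 - 4*x^3 + 6*x^2 - 4*x + 1
which factors as (x - 1)^4. The eigenvalues (with algebraic multiplicities) are λ = 1 with multiplicity 4.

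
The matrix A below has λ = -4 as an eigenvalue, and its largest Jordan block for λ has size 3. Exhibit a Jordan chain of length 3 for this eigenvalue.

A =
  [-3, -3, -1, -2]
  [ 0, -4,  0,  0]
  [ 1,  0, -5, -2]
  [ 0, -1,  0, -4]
A Jordan chain for λ = -4 of length 3:
v_1 = (-1, 0, -1, 0)ᵀ
v_2 = (-3, 0, 0, -1)ᵀ
v_3 = (0, 1, 0, 0)ᵀ

Let N = A − (-4)·I. We want v_3 with N^3 v_3 = 0 but N^2 v_3 ≠ 0; then v_{j-1} := N · v_j for j = 3, …, 2.

Pick v_3 = (0, 1, 0, 0)ᵀ.
Then v_2 = N · v_3 = (-3, 0, 0, -1)ᵀ.
Then v_1 = N · v_2 = (-1, 0, -1, 0)ᵀ.

Sanity check: (A − (-4)·I) v_1 = (0, 0, 0, 0)ᵀ = 0. ✓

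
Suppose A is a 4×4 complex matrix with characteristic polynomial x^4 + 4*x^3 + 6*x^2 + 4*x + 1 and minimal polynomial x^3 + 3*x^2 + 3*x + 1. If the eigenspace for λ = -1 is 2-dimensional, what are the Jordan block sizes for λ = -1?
Block sizes for λ = -1: [3, 1]

Step 1 — from the characteristic polynomial, algebraic multiplicity of λ = -1 is 4. From dim ker(A − (-1)·I) = 2, there are exactly 2 Jordan blocks for λ = -1.
Step 2 — from the minimal polynomial, the factor (x + 1)^3 tells us the largest block for λ = -1 has size 3.
Step 3 — with total size 4, 2 blocks, and largest block 3, the block sizes (in nonincreasing order) are [3, 1].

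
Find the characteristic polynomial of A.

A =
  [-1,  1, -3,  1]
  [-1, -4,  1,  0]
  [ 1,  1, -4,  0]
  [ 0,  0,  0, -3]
x^4 + 12*x^3 + 54*x^2 + 108*x + 81

Expanding det(x·I − A) (e.g. by cofactor expansion or by noting that A is similar to its Jordan form J, which has the same characteristic polynomial as A) gives
  χ_A(x) = x^4 + 12*x^3 + 54*x^2 + 108*x + 81
which factors as (x + 3)^4. The eigenvalues (with algebraic multiplicities) are λ = -3 with multiplicity 4.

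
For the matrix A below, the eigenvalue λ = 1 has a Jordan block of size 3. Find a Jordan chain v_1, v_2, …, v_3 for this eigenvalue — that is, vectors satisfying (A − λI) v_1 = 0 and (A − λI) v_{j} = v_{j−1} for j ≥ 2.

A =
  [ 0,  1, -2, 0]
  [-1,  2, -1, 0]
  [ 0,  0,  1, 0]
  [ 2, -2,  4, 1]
A Jordan chain for λ = 1 of length 3:
v_1 = (1, 1, 0, -2)ᵀ
v_2 = (-2, -1, 0, 4)ᵀ
v_3 = (0, 0, 1, 0)ᵀ

Let N = A − (1)·I. We want v_3 with N^3 v_3 = 0 but N^2 v_3 ≠ 0; then v_{j-1} := N · v_j for j = 3, …, 2.

Pick v_3 = (0, 0, 1, 0)ᵀ.
Then v_2 = N · v_3 = (-2, -1, 0, 4)ᵀ.
Then v_1 = N · v_2 = (1, 1, 0, -2)ᵀ.

Sanity check: (A − (1)·I) v_1 = (0, 0, 0, 0)ᵀ = 0. ✓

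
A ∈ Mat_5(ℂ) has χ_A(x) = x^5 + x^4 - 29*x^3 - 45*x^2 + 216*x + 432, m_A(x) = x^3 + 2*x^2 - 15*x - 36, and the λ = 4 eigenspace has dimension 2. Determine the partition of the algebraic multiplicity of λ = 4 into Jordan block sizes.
Block sizes for λ = 4: [1, 1]

Step 1 — from the characteristic polynomial, algebraic multiplicity of λ = 4 is 2. From dim ker(A − (4)·I) = 2, there are exactly 2 Jordan blocks for λ = 4.
Step 2 — from the minimal polynomial, the factor (x − 4) tells us the largest block for λ = 4 has size 1.
Step 3 — with total size 2, 2 blocks, and largest block 1, the block sizes (in nonincreasing order) are [1, 1].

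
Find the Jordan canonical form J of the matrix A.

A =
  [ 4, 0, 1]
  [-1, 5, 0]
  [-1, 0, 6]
J_3(5)

The characteristic polynomial is
  det(x·I − A) = x^3 - 15*x^2 + 75*x - 125 = (x - 5)^3

Eigenvalues and multiplicities (the geometric multiplicity of λ is n − rank(A − λI), which equals the number of Jordan blocks for λ):
  λ = 5: algebraic multiplicity = 3, geometric multiplicity = 1

Determining the block sizes for each eigenvalue:
  λ = 5: one block (gm = 1), so the single block has size am = 3 → block sizes [3]

Assembling the blocks gives a Jordan form
J =
  [5, 1, 0]
  [0, 5, 1]
  [0, 0, 5]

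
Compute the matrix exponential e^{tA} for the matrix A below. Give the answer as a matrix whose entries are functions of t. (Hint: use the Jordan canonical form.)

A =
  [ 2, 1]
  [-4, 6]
e^{tA} =
  [-2*t*exp(4*t) + exp(4*t), t*exp(4*t)]
  [-4*t*exp(4*t), 2*t*exp(4*t) + exp(4*t)]

Strategy: write A = P · J · P⁻¹ where J is a Jordan canonical form, so e^{tA} = P · e^{tJ} · P⁻¹, and e^{tJ} can be computed block-by-block.

A has Jordan form
J =
  [4, 1]
  [0, 4]
(up to reordering of blocks).

Per-block formulas:
  For a 2×2 Jordan block J_2(4): exp(t · J_2(4)) = e^(4t)·(I + t·N), where N is the 2×2 nilpotent shift.

After assembling e^{tJ} and conjugating by P, we get:

e^{tA} =
  [-2*t*exp(4*t) + exp(4*t), t*exp(4*t)]
  [-4*t*exp(4*t), 2*t*exp(4*t) + exp(4*t)]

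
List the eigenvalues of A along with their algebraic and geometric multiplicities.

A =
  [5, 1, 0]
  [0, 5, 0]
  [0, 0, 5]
λ = 5: alg = 3, geom = 2

Step 1 — factor the characteristic polynomial to read off the algebraic multiplicities:
  χ_A(x) = (x - 5)^3

Step 2 — compute geometric multiplicities via the rank-nullity identity g(λ) = n − rank(A − λI):
  rank(A − (5)·I) = 1, so dim ker(A − (5)·I) = n − 1 = 2

Summary:
  λ = 5: algebraic multiplicity = 3, geometric multiplicity = 2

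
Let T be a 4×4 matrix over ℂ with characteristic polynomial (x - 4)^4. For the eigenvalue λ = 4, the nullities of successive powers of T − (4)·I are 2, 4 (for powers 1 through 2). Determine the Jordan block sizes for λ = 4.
Block sizes for λ = 4: [2, 2]

From the dimensions of kernels of powers, the number of Jordan blocks of size at least j is d_j − d_{j−1} where d_j = dim ker(N^j) (with d_0 = 0). Computing the differences gives [2, 2].
The number of blocks of size exactly k is (#blocks of size ≥ k) − (#blocks of size ≥ k + 1), so the partition is: 2 block(s) of size 2.
In nonincreasing order the block sizes are [2, 2].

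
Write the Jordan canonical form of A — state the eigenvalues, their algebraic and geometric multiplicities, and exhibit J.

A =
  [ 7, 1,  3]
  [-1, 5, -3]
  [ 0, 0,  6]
J_2(6) ⊕ J_1(6)

The characteristic polynomial is
  det(x·I − A) = x^3 - 18*x^2 + 108*x - 216 = (x - 6)^3

Eigenvalues and multiplicities (the geometric multiplicity of λ is n − rank(A − λI), which equals the number of Jordan blocks for λ):
  λ = 6: algebraic multiplicity = 3, geometric multiplicity = 2

Determining the block sizes for each eigenvalue:
  λ = 6: 2 blocks summing to 3 forces exactly one block of size 2 and the rest size 1 → block sizes [2, 1]

Assembling the blocks gives a Jordan form
J =
  [6, 1, 0]
  [0, 6, 0]
  [0, 0, 6]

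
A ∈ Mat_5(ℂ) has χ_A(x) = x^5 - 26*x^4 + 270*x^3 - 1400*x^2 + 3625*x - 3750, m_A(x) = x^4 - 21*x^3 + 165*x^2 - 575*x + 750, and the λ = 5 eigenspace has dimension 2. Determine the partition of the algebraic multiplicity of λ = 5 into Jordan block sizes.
Block sizes for λ = 5: [3, 1]

Step 1 — from the characteristic polynomial, algebraic multiplicity of λ = 5 is 4. From dim ker(A − (5)·I) = 2, there are exactly 2 Jordan blocks for λ = 5.
Step 2 — from the minimal polynomial, the factor (x − 5)^3 tells us the largest block for λ = 5 has size 3.
Step 3 — with total size 4, 2 blocks, and largest block 3, the block sizes (in nonincreasing order) are [3, 1].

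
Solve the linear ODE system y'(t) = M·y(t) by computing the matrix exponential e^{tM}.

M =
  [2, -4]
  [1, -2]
e^{tM} =
  [2*t + 1, -4*t]
  [t, 1 - 2*t]

Strategy: write M = P · J · P⁻¹ where J is a Jordan canonical form, so e^{tM} = P · e^{tJ} · P⁻¹, and e^{tJ} can be computed block-by-block.

M has Jordan form
J =
  [0, 1]
  [0, 0]
(up to reordering of blocks).

Per-block formulas:
  For a 2×2 Jordan block J_2(0): exp(t · J_2(0)) = e^(0t)·(I + t·N), where N is the 2×2 nilpotent shift.

After assembling e^{tJ} and conjugating by P, we get:

e^{tM} =
  [2*t + 1, -4*t]
  [t, 1 - 2*t]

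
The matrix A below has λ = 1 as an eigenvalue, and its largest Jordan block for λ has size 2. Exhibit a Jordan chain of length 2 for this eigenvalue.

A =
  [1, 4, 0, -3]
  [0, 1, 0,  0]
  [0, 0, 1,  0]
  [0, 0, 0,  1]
A Jordan chain for λ = 1 of length 2:
v_1 = (4, 0, 0, 0)ᵀ
v_2 = (0, 1, 0, 0)ᵀ

Let N = A − (1)·I. We want v_2 with N^2 v_2 = 0 but N^1 v_2 ≠ 0; then v_{j-1} := N · v_j for j = 2, …, 2.

Pick v_2 = (0, 1, 0, 0)ᵀ.
Then v_1 = N · v_2 = (4, 0, 0, 0)ᵀ.

Sanity check: (A − (1)·I) v_1 = (0, 0, 0, 0)ᵀ = 0. ✓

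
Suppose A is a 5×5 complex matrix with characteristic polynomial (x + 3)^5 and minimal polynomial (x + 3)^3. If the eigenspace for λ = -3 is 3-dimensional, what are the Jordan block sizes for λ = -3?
Block sizes for λ = -3: [3, 1, 1]

Step 1 — from the characteristic polynomial, algebraic multiplicity of λ = -3 is 5. From dim ker(A − (-3)·I) = 3, there are exactly 3 Jordan blocks for λ = -3.
Step 2 — from the minimal polynomial, the factor (x + 3)^3 tells us the largest block for λ = -3 has size 3.
Step 3 — with total size 5, 3 blocks, and largest block 3, the block sizes (in nonincreasing order) are [3, 1, 1].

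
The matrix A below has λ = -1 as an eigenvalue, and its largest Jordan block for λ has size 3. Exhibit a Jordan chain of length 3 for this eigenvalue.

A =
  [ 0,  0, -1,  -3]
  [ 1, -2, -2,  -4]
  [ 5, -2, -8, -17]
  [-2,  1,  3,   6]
A Jordan chain for λ = -1 of length 3:
v_1 = (2, -2, 2, 0)ᵀ
v_2 = (1, 1, 5, -2)ᵀ
v_3 = (1, 0, 0, 0)ᵀ

Let N = A − (-1)·I. We want v_3 with N^3 v_3 = 0 but N^2 v_3 ≠ 0; then v_{j-1} := N · v_j for j = 3, …, 2.

Pick v_3 = (1, 0, 0, 0)ᵀ.
Then v_2 = N · v_3 = (1, 1, 5, -2)ᵀ.
Then v_1 = N · v_2 = (2, -2, 2, 0)ᵀ.

Sanity check: (A − (-1)·I) v_1 = (0, 0, 0, 0)ᵀ = 0. ✓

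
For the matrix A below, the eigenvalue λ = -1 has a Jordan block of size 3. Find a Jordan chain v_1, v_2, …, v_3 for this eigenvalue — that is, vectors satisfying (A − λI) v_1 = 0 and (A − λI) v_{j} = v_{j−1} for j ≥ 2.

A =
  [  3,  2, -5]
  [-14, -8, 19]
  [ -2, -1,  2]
A Jordan chain for λ = -1 of length 3:
v_1 = (-2, 4, 0)ᵀ
v_2 = (4, -14, -2)ᵀ
v_3 = (1, 0, 0)ᵀ

Let N = A − (-1)·I. We want v_3 with N^3 v_3 = 0 but N^2 v_3 ≠ 0; then v_{j-1} := N · v_j for j = 3, …, 2.

Pick v_3 = (1, 0, 0)ᵀ.
Then v_2 = N · v_3 = (4, -14, -2)ᵀ.
Then v_1 = N · v_2 = (-2, 4, 0)ᵀ.

Sanity check: (A − (-1)·I) v_1 = (0, 0, 0)ᵀ = 0. ✓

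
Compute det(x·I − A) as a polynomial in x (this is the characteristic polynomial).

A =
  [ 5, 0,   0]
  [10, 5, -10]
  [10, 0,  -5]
x^3 - 5*x^2 - 25*x + 125

Expanding det(x·I − A) (e.g. by cofactor expansion or by noting that A is similar to its Jordan form J, which has the same characteristic polynomial as A) gives
  χ_A(x) = x^3 - 5*x^2 - 25*x + 125
which factors as (x - 5)^2*(x + 5). The eigenvalues (with algebraic multiplicities) are λ = -5 with multiplicity 1, λ = 5 with multiplicity 2.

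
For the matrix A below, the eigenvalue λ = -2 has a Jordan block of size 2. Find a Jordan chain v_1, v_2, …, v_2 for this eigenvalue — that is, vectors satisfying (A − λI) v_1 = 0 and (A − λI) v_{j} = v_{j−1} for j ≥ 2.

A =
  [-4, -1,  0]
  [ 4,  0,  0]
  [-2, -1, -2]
A Jordan chain for λ = -2 of length 2:
v_1 = (-2, 4, -2)ᵀ
v_2 = (1, 0, 0)ᵀ

Let N = A − (-2)·I. We want v_2 with N^2 v_2 = 0 but N^1 v_2 ≠ 0; then v_{j-1} := N · v_j for j = 2, …, 2.

Pick v_2 = (1, 0, 0)ᵀ.
Then v_1 = N · v_2 = (-2, 4, -2)ᵀ.

Sanity check: (A − (-2)·I) v_1 = (0, 0, 0)ᵀ = 0. ✓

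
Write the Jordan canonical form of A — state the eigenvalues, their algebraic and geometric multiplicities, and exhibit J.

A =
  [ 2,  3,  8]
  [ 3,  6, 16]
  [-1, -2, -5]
J_3(1)

The characteristic polynomial is
  det(x·I − A) = x^3 - 3*x^2 + 3*x - 1 = (x - 1)^3

Eigenvalues and multiplicities (the geometric multiplicity of λ is n − rank(A − λI), which equals the number of Jordan blocks for λ):
  λ = 1: algebraic multiplicity = 3, geometric multiplicity = 1

Determining the block sizes for each eigenvalue:
  λ = 1: one block (gm = 1), so the single block has size am = 3 → block sizes [3]

Assembling the blocks gives a Jordan form
J =
  [1, 1, 0]
  [0, 1, 1]
  [0, 0, 1]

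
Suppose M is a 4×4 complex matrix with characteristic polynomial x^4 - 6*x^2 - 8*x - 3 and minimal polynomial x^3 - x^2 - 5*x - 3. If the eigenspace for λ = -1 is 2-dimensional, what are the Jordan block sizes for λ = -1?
Block sizes for λ = -1: [2, 1]

Step 1 — from the characteristic polynomial, algebraic multiplicity of λ = -1 is 3. From dim ker(M − (-1)·I) = 2, there are exactly 2 Jordan blocks for λ = -1.
Step 2 — from the minimal polynomial, the factor (x + 1)^2 tells us the largest block for λ = -1 has size 2.
Step 3 — with total size 3, 2 blocks, and largest block 2, the block sizes (in nonincreasing order) are [2, 1].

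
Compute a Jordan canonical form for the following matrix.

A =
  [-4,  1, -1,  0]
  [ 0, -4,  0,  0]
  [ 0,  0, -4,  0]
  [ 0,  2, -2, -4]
J_2(-4) ⊕ J_1(-4) ⊕ J_1(-4)

The characteristic polynomial is
  det(x·I − A) = x^4 + 16*x^3 + 96*x^2 + 256*x + 256 = (x + 4)^4

Eigenvalues and multiplicities (the geometric multiplicity of λ is n − rank(A − λI), which equals the number of Jordan blocks for λ):
  λ = -4: algebraic multiplicity = 4, geometric multiplicity = 3

Determining the block sizes for each eigenvalue:
  λ = -4: 3 blocks summing to 4 forces exactly one block of size 2 and the rest size 1 → block sizes [2, 1, 1]

Assembling the blocks gives a Jordan form
J =
  [-4,  1,  0,  0]
  [ 0, -4,  0,  0]
  [ 0,  0, -4,  0]
  [ 0,  0,  0, -4]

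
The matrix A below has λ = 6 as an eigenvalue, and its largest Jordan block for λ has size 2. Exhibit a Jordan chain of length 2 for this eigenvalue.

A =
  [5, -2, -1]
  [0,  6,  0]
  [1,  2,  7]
A Jordan chain for λ = 6 of length 2:
v_1 = (-1, 0, 1)ᵀ
v_2 = (1, 0, 0)ᵀ

Let N = A − (6)·I. We want v_2 with N^2 v_2 = 0 but N^1 v_2 ≠ 0; then v_{j-1} := N · v_j for j = 2, …, 2.

Pick v_2 = (1, 0, 0)ᵀ.
Then v_1 = N · v_2 = (-1, 0, 1)ᵀ.

Sanity check: (A − (6)·I) v_1 = (0, 0, 0)ᵀ = 0. ✓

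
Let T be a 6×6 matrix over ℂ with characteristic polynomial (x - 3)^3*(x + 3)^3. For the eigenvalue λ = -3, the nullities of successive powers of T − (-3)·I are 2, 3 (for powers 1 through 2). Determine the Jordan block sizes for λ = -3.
Block sizes for λ = -3: [2, 1]

From the dimensions of kernels of powers, the number of Jordan blocks of size at least j is d_j − d_{j−1} where d_j = dim ker(N^j) (with d_0 = 0). Computing the differences gives [2, 1].
The number of blocks of size exactly k is (#blocks of size ≥ k) − (#blocks of size ≥ k + 1), so the partition is: 1 block(s) of size 1, 1 block(s) of size 2.
In nonincreasing order the block sizes are [2, 1].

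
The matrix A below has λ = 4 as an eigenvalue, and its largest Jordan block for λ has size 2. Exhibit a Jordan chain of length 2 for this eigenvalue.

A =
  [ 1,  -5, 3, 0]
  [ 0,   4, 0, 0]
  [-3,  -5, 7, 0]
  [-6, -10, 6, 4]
A Jordan chain for λ = 4 of length 2:
v_1 = (-3, 0, -3, -6)ᵀ
v_2 = (1, 0, 0, 0)ᵀ

Let N = A − (4)·I. We want v_2 with N^2 v_2 = 0 but N^1 v_2 ≠ 0; then v_{j-1} := N · v_j for j = 2, …, 2.

Pick v_2 = (1, 0, 0, 0)ᵀ.
Then v_1 = N · v_2 = (-3, 0, -3, -6)ᵀ.

Sanity check: (A − (4)·I) v_1 = (0, 0, 0, 0)ᵀ = 0. ✓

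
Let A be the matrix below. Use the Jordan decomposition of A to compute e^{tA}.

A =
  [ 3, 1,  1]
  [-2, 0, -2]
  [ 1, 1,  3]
e^{tA} =
  [t*exp(2*t) + exp(2*t), t*exp(2*t), t*exp(2*t)]
  [-2*t*exp(2*t), -2*t*exp(2*t) + exp(2*t), -2*t*exp(2*t)]
  [t*exp(2*t), t*exp(2*t), t*exp(2*t) + exp(2*t)]

Strategy: write A = P · J · P⁻¹ where J is a Jordan canonical form, so e^{tA} = P · e^{tJ} · P⁻¹, and e^{tJ} can be computed block-by-block.

A has Jordan form
J =
  [2, 1, 0]
  [0, 2, 0]
  [0, 0, 2]
(up to reordering of blocks).

Per-block formulas:
  For a 2×2 Jordan block J_2(2): exp(t · J_2(2)) = e^(2t)·(I + t·N), where N is the 2×2 nilpotent shift.
  For a 1×1 block at λ = 2: exp(t · [2]) = [e^(2t)].

After assembling e^{tJ} and conjugating by P, we get:

e^{tA} =
  [t*exp(2*t) + exp(2*t), t*exp(2*t), t*exp(2*t)]
  [-2*t*exp(2*t), -2*t*exp(2*t) + exp(2*t), -2*t*exp(2*t)]
  [t*exp(2*t), t*exp(2*t), t*exp(2*t) + exp(2*t)]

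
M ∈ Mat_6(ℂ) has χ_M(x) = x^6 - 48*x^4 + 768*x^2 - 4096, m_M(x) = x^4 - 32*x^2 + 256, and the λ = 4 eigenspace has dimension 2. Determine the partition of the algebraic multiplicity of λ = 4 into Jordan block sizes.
Block sizes for λ = 4: [2, 1]

Step 1 — from the characteristic polynomial, algebraic multiplicity of λ = 4 is 3. From dim ker(M − (4)·I) = 2, there are exactly 2 Jordan blocks for λ = 4.
Step 2 — from the minimal polynomial, the factor (x − 4)^2 tells us the largest block for λ = 4 has size 2.
Step 3 — with total size 3, 2 blocks, and largest block 2, the block sizes (in nonincreasing order) are [2, 1].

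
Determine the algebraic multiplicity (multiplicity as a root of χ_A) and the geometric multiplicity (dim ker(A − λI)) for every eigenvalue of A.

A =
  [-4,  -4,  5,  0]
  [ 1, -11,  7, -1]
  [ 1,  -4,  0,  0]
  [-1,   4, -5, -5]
λ = -5: alg = 4, geom = 2

Step 1 — factor the characteristic polynomial to read off the algebraic multiplicities:
  χ_A(x) = (x + 5)^4

Step 2 — compute geometric multiplicities via the rank-nullity identity g(λ) = n − rank(A − λI):
  rank(A − (-5)·I) = 2, so dim ker(A − (-5)·I) = n − 2 = 2

Summary:
  λ = -5: algebraic multiplicity = 4, geometric multiplicity = 2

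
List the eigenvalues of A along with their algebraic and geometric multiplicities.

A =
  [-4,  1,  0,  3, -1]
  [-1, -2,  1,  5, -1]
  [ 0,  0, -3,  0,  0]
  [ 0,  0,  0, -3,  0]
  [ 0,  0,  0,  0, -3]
λ = -3: alg = 5, geom = 3

Step 1 — factor the characteristic polynomial to read off the algebraic multiplicities:
  χ_A(x) = (x + 3)^5

Step 2 — compute geometric multiplicities via the rank-nullity identity g(λ) = n − rank(A − λI):
  rank(A − (-3)·I) = 2, so dim ker(A − (-3)·I) = n − 2 = 3

Summary:
  λ = -3: algebraic multiplicity = 5, geometric multiplicity = 3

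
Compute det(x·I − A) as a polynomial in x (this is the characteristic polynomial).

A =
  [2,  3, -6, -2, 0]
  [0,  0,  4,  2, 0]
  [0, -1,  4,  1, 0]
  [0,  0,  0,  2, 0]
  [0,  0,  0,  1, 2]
x^5 - 10*x^4 + 40*x^3 - 80*x^2 + 80*x - 32

Expanding det(x·I − A) (e.g. by cofactor expansion or by noting that A is similar to its Jordan form J, which has the same characteristic polynomial as A) gives
  χ_A(x) = x^5 - 10*x^4 + 40*x^3 - 80*x^2 + 80*x - 32
which factors as (x - 2)^5. The eigenvalues (with algebraic multiplicities) are λ = 2 with multiplicity 5.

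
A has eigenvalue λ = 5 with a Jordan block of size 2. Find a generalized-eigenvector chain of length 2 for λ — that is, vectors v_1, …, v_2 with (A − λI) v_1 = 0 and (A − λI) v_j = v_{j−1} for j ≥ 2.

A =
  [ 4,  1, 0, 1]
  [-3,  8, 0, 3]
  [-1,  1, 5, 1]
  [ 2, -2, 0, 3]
A Jordan chain for λ = 5 of length 2:
v_1 = (-1, -3, -1, 2)ᵀ
v_2 = (1, 0, 0, 0)ᵀ

Let N = A − (5)·I. We want v_2 with N^2 v_2 = 0 but N^1 v_2 ≠ 0; then v_{j-1} := N · v_j for j = 2, …, 2.

Pick v_2 = (1, 0, 0, 0)ᵀ.
Then v_1 = N · v_2 = (-1, -3, -1, 2)ᵀ.

Sanity check: (A − (5)·I) v_1 = (0, 0, 0, 0)ᵀ = 0. ✓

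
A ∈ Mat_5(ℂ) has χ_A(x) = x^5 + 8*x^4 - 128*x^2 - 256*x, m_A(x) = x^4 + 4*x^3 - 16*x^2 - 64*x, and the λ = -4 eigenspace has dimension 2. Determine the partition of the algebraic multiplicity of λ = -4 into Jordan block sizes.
Block sizes for λ = -4: [2, 1]

Step 1 — from the characteristic polynomial, algebraic multiplicity of λ = -4 is 3. From dim ker(A − (-4)·I) = 2, there are exactly 2 Jordan blocks for λ = -4.
Step 2 — from the minimal polynomial, the factor (x + 4)^2 tells us the largest block for λ = -4 has size 2.
Step 3 — with total size 3, 2 blocks, and largest block 2, the block sizes (in nonincreasing order) are [2, 1].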